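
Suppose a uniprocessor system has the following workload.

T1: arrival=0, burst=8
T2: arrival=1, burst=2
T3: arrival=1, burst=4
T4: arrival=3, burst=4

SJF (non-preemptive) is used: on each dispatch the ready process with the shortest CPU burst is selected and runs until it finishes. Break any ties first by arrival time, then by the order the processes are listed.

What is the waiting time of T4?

11

Timeline: | T1 0-8 | T2 8-10 | T3 10-14 | T4 14-18 |
Completion: T1=8  T2=10  T3=14  T4=18
Turnaround (C−A): T1=8  T2=9  T3=13  T4=15
Waiting(T4) = turnaround − burst = 15 − 4 = 11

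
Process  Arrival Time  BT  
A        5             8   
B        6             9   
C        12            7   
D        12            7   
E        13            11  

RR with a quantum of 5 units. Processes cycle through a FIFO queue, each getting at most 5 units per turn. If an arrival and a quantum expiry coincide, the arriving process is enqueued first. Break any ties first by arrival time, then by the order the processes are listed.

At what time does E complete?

47

Gantt: | idle 0-5 | A 5-10 | B 10-15 | A 15-18 | C 18-23 | D 23-28 | E 28-33 | B 33-37 | C 37-39 | D 39-41 | E 41-47 |
Completion: A=18  B=37  C=39  D=41  E=47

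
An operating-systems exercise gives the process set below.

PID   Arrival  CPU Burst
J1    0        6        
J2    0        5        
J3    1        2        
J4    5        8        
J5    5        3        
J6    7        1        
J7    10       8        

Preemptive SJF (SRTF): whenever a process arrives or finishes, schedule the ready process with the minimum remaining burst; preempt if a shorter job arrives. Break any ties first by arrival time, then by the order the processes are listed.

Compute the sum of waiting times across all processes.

Timeline: | J2 0-1 | J3 1-3 | J2 3-7 | J6 7-8 | J5 8-11 | J1 11-17 | J4 17-25 | J7 25-33 |
Completion: J1=17  J2=7  J3=3  J4=25  J5=11  J6=8  J7=33
Waiting = turnaround − burst: J1=11, J2=2, J3=0, J4=12, J5=3, J6=0, J7=15
Total waiting = 11 + 2 + 0 + 12 + 3 + 0 + 15 = 43

43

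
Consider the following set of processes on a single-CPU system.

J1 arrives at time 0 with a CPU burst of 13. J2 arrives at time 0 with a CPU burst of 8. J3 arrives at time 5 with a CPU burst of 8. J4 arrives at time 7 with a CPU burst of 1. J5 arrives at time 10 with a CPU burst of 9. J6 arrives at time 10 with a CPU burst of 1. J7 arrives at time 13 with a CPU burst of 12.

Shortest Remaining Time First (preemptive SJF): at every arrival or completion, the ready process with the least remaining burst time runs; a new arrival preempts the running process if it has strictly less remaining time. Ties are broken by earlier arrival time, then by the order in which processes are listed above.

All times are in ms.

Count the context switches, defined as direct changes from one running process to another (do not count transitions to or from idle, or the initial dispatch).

7

Gantt: | J2 0-8 | J4 8-9 | J3 9-10 | J6 10-11 | J3 11-18 | J5 18-27 | J7 27-39 | J1 39-52 |
Completion: J1=52  J2=8  J3=18  J4=9  J5=27  J6=11  J7=39
Turnaround (C−A): J1=52  J2=8  J3=13  J4=2  J5=17  J6=1  J7=26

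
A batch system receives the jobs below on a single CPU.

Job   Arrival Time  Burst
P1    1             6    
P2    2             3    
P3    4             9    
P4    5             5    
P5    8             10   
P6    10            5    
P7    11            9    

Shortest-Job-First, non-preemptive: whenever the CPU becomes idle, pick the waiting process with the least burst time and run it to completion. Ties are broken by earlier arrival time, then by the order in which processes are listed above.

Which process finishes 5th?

P3

Schedule: | idle 0-1 | P1 1-7 | P2 7-10 | P4 10-15 | P6 15-20 | P3 20-29 | P7 29-38 | P5 38-48 |
Completion: P1=7  P2=10  P3=29  P4=15  P5=48  P6=20  P7=38
Finish order: P1 → P2 → P4 → P6 → P3 → P7 → P5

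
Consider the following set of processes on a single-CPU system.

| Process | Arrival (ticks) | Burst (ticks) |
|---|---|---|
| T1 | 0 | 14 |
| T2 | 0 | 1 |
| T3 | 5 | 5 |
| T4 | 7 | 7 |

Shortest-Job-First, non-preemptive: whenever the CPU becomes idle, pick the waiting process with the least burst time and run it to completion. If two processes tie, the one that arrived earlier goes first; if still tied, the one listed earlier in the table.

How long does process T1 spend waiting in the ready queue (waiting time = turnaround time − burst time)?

Schedule: | T2 0-1 | T1 1-15 | T3 15-20 | T4 20-27 |
Completion: T1=15  T2=1  T3=20  T4=27
Waiting(T1) = turnaround − burst = 15 − 14 = 1

1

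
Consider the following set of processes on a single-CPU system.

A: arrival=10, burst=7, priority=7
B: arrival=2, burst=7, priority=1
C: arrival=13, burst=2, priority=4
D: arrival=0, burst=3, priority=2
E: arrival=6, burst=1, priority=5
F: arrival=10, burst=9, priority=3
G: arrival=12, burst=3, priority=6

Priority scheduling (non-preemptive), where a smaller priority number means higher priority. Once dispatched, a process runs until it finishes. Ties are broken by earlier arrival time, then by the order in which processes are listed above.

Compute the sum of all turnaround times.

79

Schedule: | D 0-3 | B 3-10 | F 10-19 | C 19-21 | E 21-22 | G 22-25 | A 25-32 |
Completion: A=32  B=10  C=21  D=3  E=22  F=19  G=25
Turnaround (C−A): A=22  B=8  C=8  D=3  E=16  F=9  G=13
Turnaround = completion − arrival: A=22, B=8, C=8, D=3, E=16, F=9, G=13
Total turnaround = 22 + 8 + 8 + 3 + 16 + 9 + 13 = 79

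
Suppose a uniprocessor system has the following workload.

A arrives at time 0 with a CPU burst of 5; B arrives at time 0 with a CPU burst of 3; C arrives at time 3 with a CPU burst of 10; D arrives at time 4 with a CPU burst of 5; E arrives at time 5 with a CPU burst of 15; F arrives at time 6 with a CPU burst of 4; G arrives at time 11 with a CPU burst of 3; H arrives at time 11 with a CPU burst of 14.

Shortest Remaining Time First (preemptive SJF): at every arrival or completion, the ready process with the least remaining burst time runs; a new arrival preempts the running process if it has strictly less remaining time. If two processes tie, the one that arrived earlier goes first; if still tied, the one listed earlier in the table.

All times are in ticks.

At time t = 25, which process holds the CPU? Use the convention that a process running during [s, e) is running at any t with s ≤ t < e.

Gantt: | B 0-3 | A 3-8 | F 8-12 | G 12-15 | D 15-20 | C 20-30 | H 30-44 | E 44-59 |
Completion: A=8  B=3  C=30  D=20  E=59  F=12  G=15  H=44

C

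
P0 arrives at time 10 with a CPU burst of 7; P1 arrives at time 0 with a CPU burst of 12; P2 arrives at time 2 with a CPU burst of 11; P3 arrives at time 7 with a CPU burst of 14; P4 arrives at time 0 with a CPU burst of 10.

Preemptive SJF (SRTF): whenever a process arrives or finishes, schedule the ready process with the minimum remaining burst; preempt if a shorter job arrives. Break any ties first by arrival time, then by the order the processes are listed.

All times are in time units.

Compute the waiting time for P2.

Schedule: | P4 0-10 | P0 10-17 | P2 17-28 | P1 28-40 | P3 40-54 |
Completion: P0=17  P1=40  P2=28  P3=54  P4=10
Waiting(P2) = turnaround − burst = 26 − 11 = 15

15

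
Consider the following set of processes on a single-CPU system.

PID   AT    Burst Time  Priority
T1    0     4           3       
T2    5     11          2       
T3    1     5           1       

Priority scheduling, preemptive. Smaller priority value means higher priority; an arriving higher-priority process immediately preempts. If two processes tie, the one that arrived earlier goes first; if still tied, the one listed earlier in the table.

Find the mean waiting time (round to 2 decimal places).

Gantt: | T1 0-1 | T3 1-6 | T2 6-17 | T1 17-20 |
Completion: T1=20  T2=17  T3=6
Waiting times: T1=16, T2=1, T3=0
Average waiting = (16+1+0) / 3 = 17/3 = 5.67

5.67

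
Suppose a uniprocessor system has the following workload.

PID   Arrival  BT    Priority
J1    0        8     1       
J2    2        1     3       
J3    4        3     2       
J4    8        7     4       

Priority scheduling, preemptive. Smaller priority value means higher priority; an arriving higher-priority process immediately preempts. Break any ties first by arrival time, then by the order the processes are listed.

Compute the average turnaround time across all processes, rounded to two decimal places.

9.00

Schedule: | J1 0-8 | J3 8-11 | J2 11-12 | J4 12-19 |
Completion: J1=8  J2=12  J3=11  J4=19
Turnaround times: J1=8, J2=10, J3=7, J4=11
Average turnaround = (8+10+7+11) / 4 = 36/4 = 9.00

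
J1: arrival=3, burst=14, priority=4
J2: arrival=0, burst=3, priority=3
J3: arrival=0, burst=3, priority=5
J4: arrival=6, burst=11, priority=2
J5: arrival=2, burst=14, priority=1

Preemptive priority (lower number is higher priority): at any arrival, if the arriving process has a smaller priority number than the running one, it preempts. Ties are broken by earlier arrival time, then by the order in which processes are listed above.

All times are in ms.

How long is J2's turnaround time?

28

Schedule: | J2 0-2 | J5 2-16 | J4 16-27 | J2 27-28 | J1 28-42 | J3 42-45 |
Completion: J1=42  J2=28  J3=45  J4=27  J5=16
Turnaround (C−A): J1=39  J2=28  J3=45  J4=21  J5=14
Turnaround(J2) = completion − arrival = 28 − 0 = 28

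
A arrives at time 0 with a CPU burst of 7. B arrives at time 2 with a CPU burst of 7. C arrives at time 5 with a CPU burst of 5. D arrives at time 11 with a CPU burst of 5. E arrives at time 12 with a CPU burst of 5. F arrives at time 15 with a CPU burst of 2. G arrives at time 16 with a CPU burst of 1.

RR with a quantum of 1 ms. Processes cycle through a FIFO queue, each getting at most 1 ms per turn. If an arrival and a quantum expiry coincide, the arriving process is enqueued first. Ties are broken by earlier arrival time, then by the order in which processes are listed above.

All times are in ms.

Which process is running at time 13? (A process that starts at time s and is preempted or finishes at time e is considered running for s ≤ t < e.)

Timeline: | A 0-2 | B 2-3 | A 3-4 | B 4-5 | A 5-6 | C 6-7 | B 7-8 | A 8-9 | C 9-10 | B 10-11 | A 11-12 | C 12-13 | D 13-14 | B 14-15 | E 15-16 | A 16-17 | C 17-18 | D 18-19 | F 19-20 | B 20-21 | G 21-22 | E 22-23 | C 23-24 | D 24-25 | F 25-26 | B 26-27 | E 27-28 | D 28-29 | E 29-30 | D 30-31 | E 31-32 |
Completion: A=17  B=27  C=24  D=31  E=32  F=26  G=22
Turnaround (C−A): A=17  B=25  C=19  D=20  E=20  F=11  G=6

D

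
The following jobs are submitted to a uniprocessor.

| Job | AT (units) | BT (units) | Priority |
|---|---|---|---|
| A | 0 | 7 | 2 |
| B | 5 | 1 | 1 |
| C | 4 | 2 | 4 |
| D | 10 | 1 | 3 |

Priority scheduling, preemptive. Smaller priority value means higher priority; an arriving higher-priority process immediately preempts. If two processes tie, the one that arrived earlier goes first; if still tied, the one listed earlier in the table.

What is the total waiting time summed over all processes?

Gantt: | A 0-5 | B 5-6 | A 6-8 | C 8-10 | D 10-11 |
Completion: A=8  B=6  C=10  D=11
Waiting = turnaround − burst: A=1, B=0, C=4, D=0
Total waiting = 1 + 0 + 4 + 0 = 5

5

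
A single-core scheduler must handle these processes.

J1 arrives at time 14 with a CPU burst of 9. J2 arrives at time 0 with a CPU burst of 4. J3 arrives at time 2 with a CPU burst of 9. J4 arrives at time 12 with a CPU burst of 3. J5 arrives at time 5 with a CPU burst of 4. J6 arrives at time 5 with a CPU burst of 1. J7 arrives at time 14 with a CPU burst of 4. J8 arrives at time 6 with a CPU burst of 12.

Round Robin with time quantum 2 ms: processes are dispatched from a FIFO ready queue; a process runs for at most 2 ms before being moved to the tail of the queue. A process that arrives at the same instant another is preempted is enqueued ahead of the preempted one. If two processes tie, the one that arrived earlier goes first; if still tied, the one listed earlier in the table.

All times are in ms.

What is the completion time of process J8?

45

Schedule: | J2 0-2 | J3 2-4 | J2 4-6 | J3 6-8 | J5 8-10 | J6 10-11 | J8 11-13 | J3 13-15 | J5 15-17 | J4 17-19 | J8 19-21 | J1 21-23 | J7 23-25 | J3 25-27 | J4 27-28 | J8 28-30 | J1 30-32 | J7 32-34 | J3 34-35 | J8 35-37 | J1 37-39 | J8 39-41 | J1 41-43 | J8 43-45 | J1 45-46 |
Completion: J1=46  J2=6  J3=35  J4=28  J5=17  J6=11  J7=34  J8=45
Turnaround (C−A): J1=32  J2=6  J3=33  J4=16  J5=12  J6=6  J7=20  J8=39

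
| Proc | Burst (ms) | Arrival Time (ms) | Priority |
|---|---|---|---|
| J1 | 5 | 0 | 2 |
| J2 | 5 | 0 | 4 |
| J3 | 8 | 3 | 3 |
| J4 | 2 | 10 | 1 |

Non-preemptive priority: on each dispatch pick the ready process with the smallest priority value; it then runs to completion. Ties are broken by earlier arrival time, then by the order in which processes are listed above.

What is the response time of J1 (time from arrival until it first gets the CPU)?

Gantt: | J1 0-5 | J3 5-13 | J4 13-15 | J2 15-20 |
Completion: J1=5  J2=20  J3=13  J4=15
Turnaround (C−A): J1=5  J2=20  J3=10  J4=5
Response(J1) = first start − arrival = 0 − 0 = 0

0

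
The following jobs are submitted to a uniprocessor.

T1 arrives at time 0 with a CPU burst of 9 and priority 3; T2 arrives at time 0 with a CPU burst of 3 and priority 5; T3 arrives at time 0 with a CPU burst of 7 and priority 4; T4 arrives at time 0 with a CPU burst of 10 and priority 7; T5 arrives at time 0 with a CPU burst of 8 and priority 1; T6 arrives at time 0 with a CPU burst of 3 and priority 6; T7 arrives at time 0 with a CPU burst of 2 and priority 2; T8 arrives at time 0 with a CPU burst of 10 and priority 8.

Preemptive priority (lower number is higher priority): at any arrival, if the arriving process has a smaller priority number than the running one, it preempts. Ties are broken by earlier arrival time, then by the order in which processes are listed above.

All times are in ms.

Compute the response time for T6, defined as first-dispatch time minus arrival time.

29

Schedule: | T5 0-8 | T7 8-10 | T1 10-19 | T3 19-26 | T2 26-29 | T6 29-32 | T4 32-42 | T8 42-52 |
Completion: T1=19  T2=29  T3=26  T4=42  T5=8  T6=32  T7=10  T8=52
Response(T6) = first start − arrival = 29 − 0 = 29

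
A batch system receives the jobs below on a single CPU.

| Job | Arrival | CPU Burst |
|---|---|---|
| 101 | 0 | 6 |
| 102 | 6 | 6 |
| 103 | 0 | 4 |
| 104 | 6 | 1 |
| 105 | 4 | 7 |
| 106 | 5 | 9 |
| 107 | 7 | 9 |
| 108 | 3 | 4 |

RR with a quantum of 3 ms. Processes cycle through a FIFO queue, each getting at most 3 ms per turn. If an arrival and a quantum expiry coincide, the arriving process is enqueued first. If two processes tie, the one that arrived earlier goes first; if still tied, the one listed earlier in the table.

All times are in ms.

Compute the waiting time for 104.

15

Timeline: | 101 0-3 | 103 3-6 | 108 6-9 | 101 9-12 | 105 12-15 | 106 15-18 | 102 18-21 | 104 21-22 | 103 22-23 | 107 23-26 | 108 26-27 | 105 27-30 | 106 30-33 | 102 33-36 | 107 36-39 | 105 39-40 | 106 40-43 | 107 43-46 |
Completion: 101=12  102=36  103=23  104=22  105=40  106=43  107=46  108=27
Waiting(104) = turnaround − burst = 16 − 1 = 15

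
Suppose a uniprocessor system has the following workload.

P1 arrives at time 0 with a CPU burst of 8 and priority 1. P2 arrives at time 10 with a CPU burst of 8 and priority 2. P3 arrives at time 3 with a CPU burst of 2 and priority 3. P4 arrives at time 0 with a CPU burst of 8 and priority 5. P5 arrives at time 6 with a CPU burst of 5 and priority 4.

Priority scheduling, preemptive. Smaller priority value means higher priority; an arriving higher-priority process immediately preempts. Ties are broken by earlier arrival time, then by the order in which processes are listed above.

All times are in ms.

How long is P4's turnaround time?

31

Schedule: | P1 0-8 | P3 8-10 | P2 10-18 | P5 18-23 | P4 23-31 |
Completion: P1=8  P2=18  P3=10  P4=31  P5=23
Turnaround (C−A): P1=8  P2=8  P3=7  P4=31  P5=17
Turnaround(P4) = completion − arrival = 31 − 0 = 31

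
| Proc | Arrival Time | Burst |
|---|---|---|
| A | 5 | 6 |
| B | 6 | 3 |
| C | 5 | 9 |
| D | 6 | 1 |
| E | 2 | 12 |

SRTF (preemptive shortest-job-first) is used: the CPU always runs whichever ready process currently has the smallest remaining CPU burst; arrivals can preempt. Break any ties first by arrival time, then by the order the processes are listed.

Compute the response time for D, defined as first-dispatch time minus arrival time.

0

Timeline: | idle 0-2 | E 2-5 | A 5-6 | D 6-7 | B 7-10 | A 10-15 | E 15-24 | C 24-33 |
Completion: A=15  B=10  C=33  D=7  E=24
Response(D) = first start − arrival = 6 − 6 = 0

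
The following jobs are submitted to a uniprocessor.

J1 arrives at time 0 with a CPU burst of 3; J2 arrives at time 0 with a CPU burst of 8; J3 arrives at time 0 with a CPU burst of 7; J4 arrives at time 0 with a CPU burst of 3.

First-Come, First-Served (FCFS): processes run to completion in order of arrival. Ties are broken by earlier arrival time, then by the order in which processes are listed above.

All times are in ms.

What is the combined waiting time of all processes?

Timeline: | J1 0-3 | J2 3-11 | J3 11-18 | J4 18-21 |
Completion: J1=3  J2=11  J3=18  J4=21
Turnaround (C−A): J1=3  J2=11  J3=18  J4=21
Waiting = turnaround − burst: J1=0, J2=3, J3=11, J4=18
Total waiting = 0 + 3 + 11 + 18 = 32

32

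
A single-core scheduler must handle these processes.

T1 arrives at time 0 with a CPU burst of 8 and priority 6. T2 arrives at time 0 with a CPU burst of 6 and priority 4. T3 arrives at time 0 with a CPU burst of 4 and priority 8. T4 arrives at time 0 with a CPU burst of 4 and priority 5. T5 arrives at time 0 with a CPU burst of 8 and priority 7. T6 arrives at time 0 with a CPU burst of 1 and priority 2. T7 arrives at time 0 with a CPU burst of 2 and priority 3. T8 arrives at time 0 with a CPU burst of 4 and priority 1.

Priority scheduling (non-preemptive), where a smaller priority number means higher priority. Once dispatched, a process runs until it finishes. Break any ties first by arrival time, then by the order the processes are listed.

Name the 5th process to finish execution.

Schedule: | T8 0-4 | T6 4-5 | T7 5-7 | T2 7-13 | T4 13-17 | T1 17-25 | T5 25-33 | T3 33-37 |
Completion: T1=25  T2=13  T3=37  T4=17  T5=33  T6=5  T7=7  T8=4
Turnaround (C−A): T1=25  T2=13  T3=37  T4=17  T5=33  T6=5  T7=7  T8=4
Finish order: T8 → T6 → T7 → T2 → T4 → T1 → T5 → T3

T4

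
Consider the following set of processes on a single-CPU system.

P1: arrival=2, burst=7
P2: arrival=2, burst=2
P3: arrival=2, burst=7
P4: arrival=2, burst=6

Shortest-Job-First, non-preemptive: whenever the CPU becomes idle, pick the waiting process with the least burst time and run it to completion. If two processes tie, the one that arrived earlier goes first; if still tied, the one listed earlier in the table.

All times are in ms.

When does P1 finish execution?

17

Gantt: | idle 0-2 | P2 2-4 | P4 4-10 | P1 10-17 | P3 17-24 |
Completion: P1=17  P2=4  P3=24  P4=10
Turnaround (C−A): P1=15  P2=2  P3=22  P4=8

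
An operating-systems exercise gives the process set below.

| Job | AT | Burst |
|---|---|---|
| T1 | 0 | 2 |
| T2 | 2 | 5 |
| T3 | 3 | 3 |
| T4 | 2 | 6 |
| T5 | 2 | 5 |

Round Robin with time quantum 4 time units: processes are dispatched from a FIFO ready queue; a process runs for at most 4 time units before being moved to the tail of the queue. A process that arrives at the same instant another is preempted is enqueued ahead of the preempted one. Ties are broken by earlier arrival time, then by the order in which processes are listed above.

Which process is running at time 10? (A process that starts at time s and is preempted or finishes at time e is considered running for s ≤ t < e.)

Timeline: | T1 0-2 | T2 2-6 | T4 6-10 | T5 10-14 | T3 14-17 | T2 17-18 | T4 18-20 | T5 20-21 |
Completion: T1=2  T2=18  T3=17  T4=20  T5=21
Turnaround (C−A): T1=2  T2=16  T3=14  T4=18  T5=19

T5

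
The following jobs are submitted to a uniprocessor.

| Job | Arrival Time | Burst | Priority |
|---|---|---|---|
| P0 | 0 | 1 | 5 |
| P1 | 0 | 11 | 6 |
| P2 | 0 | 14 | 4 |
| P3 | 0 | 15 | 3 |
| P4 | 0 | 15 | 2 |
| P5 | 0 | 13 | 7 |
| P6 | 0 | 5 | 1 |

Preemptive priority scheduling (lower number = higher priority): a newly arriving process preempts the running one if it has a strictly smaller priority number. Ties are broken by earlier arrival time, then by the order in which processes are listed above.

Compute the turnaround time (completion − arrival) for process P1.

Gantt: | P6 0-5 | P4 5-20 | P3 20-35 | P2 35-49 | P0 49-50 | P1 50-61 | P5 61-74 |
Completion: P0=50  P1=61  P2=49  P3=35  P4=20  P5=74  P6=5
Turnaround (C−A): P0=50  P1=61  P2=49  P3=35  P4=20  P5=74  P6=5
Turnaround(P1) = completion − arrival = 61 − 0 = 61

61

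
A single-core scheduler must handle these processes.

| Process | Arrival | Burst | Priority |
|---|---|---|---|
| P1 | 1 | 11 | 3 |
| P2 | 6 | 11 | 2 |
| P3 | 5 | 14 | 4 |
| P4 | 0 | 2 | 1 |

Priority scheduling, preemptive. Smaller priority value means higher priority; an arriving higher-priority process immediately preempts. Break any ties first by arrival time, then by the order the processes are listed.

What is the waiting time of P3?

19

Timeline: | P4 0-2 | P1 2-6 | P2 6-17 | P1 17-24 | P3 24-38 |
Completion: P1=24  P2=17  P3=38  P4=2
Turnaround (C−A): P1=23  P2=11  P3=33  P4=2
Waiting(P3) = turnaround − burst = 33 − 14 = 19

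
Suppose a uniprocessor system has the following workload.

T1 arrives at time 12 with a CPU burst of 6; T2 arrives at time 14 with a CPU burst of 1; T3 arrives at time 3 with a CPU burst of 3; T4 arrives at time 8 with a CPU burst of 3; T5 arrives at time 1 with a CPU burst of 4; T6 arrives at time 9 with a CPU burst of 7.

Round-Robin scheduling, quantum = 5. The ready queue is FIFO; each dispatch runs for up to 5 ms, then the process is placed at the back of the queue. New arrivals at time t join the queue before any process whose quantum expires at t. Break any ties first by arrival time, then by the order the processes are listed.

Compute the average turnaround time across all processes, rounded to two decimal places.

8.00

Gantt: | idle 0-1 | T5 1-5 | T3 5-8 | T4 8-11 | T6 11-16 | T1 16-21 | T2 21-22 | T6 22-24 | T1 24-25 |
Completion: T1=25  T2=22  T3=8  T4=11  T5=5  T6=24
Turnaround (C−A): T1=13  T2=8  T3=5  T4=3  T5=4  T6=15
Turnaround times: T1=13, T2=8, T3=5, T4=3, T5=4, T6=15
Average turnaround = (13+8+5+3+4+15) / 6 = 48/6 = 8.00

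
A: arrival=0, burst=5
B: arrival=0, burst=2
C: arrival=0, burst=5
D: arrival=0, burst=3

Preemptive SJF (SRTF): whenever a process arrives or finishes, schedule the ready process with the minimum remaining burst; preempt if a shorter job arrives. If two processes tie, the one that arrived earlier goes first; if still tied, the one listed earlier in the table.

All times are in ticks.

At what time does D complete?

5

Gantt: | B 0-2 | D 2-5 | A 5-10 | C 10-15 |
Completion: A=10  B=2  C=15  D=5
Turnaround (C−A): A=10  B=2  C=15  D=5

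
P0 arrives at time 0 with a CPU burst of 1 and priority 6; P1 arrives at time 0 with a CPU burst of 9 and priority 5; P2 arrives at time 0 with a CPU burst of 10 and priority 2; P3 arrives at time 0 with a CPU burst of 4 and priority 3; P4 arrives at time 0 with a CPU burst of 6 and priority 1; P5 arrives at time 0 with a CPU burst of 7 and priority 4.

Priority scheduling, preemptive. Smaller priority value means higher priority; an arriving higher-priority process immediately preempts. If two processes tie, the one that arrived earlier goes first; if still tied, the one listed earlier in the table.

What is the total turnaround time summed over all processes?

Timeline: | P4 0-6 | P2 6-16 | P3 16-20 | P5 20-27 | P1 27-36 | P0 36-37 |
Completion: P0=37  P1=36  P2=16  P3=20  P4=6  P5=27
Turnaround = completion − arrival: P0=37, P1=36, P2=16, P3=20, P4=6, P5=27
Total turnaround = 37 + 36 + 16 + 20 + 6 + 27 = 142

142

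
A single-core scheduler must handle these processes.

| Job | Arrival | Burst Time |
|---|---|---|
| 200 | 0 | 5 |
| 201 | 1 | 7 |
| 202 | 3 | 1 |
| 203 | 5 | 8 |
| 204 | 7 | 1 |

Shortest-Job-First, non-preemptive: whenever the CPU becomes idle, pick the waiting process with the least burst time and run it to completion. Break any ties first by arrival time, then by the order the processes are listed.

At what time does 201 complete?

13

Gantt: | 200 0-5 | 202 5-6 | 201 6-13 | 204 13-14 | 203 14-22 |
Completion: 200=5  201=13  202=6  203=22  204=14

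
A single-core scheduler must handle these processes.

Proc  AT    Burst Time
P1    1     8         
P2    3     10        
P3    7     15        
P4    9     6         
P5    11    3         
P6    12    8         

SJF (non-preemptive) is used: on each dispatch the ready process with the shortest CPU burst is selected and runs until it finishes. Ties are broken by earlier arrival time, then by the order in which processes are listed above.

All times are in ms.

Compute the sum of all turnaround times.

112

Schedule: | idle 0-1 | P1 1-9 | P4 9-15 | P5 15-18 | P6 18-26 | P2 26-36 | P3 36-51 |
Completion: P1=9  P2=36  P3=51  P4=15  P5=18  P6=26
Turnaround = completion − arrival: P1=8, P2=33, P3=44, P4=6, P5=7, P6=14
Total turnaround = 8 + 33 + 44 + 6 + 7 + 14 = 112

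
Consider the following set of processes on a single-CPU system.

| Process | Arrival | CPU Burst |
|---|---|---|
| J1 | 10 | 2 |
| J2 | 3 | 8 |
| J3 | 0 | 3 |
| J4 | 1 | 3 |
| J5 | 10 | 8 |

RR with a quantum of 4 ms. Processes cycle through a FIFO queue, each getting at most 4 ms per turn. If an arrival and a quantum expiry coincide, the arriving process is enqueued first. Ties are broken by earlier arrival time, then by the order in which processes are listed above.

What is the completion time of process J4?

Gantt: | J3 0-3 | J4 3-6 | J2 6-10 | J1 10-12 | J5 12-16 | J2 16-20 | J5 20-24 |
Completion: J1=12  J2=20  J3=3  J4=6  J5=24
Turnaround (C−A): J1=2  J2=17  J3=3  J4=5  J5=14

6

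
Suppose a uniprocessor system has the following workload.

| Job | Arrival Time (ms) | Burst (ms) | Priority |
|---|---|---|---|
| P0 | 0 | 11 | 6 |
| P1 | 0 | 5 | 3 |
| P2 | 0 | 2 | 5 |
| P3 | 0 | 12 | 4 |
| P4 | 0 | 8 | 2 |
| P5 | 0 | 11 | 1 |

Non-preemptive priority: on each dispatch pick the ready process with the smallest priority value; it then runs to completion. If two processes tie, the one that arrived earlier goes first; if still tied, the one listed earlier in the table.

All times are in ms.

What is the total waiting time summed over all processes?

128

Schedule: | P5 0-11 | P4 11-19 | P1 19-24 | P3 24-36 | P2 36-38 | P0 38-49 |
Completion: P0=49  P1=24  P2=38  P3=36  P4=19  P5=11
Turnaround (C−A): P0=49  P1=24  P2=38  P3=36  P4=19  P5=11
Waiting = turnaround − burst: P0=38, P1=19, P2=36, P3=24, P4=11, P5=0
Total waiting = 38 + 19 + 36 + 24 + 11 + 0 = 128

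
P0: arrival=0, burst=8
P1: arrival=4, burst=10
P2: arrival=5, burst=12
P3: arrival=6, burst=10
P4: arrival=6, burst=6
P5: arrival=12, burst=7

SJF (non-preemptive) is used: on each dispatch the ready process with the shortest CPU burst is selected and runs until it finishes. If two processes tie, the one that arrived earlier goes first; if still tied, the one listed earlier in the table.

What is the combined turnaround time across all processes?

135

Timeline: | P0 0-8 | P4 8-14 | P5 14-21 | P1 21-31 | P3 31-41 | P2 41-53 |
Completion: P0=8  P1=31  P2=53  P3=41  P4=14  P5=21
Turnaround (C−A): P0=8  P1=27  P2=48  P3=35  P4=8  P5=9
Turnaround = completion − arrival: P0=8, P1=27, P2=48, P3=35, P4=8, P5=9
Total turnaround = 8 + 27 + 48 + 35 + 8 + 9 = 135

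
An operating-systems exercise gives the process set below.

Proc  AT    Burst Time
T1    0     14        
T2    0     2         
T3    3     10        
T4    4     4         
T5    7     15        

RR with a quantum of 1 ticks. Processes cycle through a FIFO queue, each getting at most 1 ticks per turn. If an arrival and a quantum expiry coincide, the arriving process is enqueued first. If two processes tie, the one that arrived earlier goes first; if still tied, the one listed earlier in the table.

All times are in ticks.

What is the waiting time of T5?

23

Schedule: | T1 0-1 | T2 1-2 | T1 2-3 | T2 3-4 | T3 4-5 | T1 5-6 | T4 6-7 | T3 7-8 | T1 8-9 | T5 9-10 | T4 10-11 | T3 11-12 | T1 12-13 | T5 13-14 | T4 14-15 | T3 15-16 | T1 16-17 | T5 17-18 | T4 18-19 | T3 19-20 | T1 20-21 | T5 21-22 | T3 22-23 | T1 23-24 | T5 24-25 | T3 25-26 | T1 26-27 | T5 27-28 | T3 28-29 | T1 29-30 | T5 30-31 | T3 31-32 | T1 32-33 | T5 33-34 | T3 34-35 | T1 35-36 | T5 36-37 | T1 37-38 | T5 38-39 | T1 39-40 | T5 40-45 |
Completion: T1=40  T2=4  T3=35  T4=19  T5=45
Turnaround (C−A): T1=40  T2=4  T3=32  T4=15  T5=38
Waiting(T5) = turnaround − burst = 38 − 15 = 23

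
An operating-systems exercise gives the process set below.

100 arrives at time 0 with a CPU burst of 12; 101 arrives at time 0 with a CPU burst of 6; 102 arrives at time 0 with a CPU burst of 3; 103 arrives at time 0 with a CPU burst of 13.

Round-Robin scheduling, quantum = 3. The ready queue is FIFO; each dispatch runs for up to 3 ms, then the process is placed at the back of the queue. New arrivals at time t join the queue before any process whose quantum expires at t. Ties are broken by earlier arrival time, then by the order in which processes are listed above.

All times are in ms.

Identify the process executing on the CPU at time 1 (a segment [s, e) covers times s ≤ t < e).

Gantt: | 100 0-3 | 101 3-6 | 102 6-9 | 103 9-12 | 100 12-15 | 101 15-18 | 103 18-21 | 100 21-24 | 103 24-27 | 100 27-30 | 103 30-34 |
Completion: 100=30  101=18  102=9  103=34

100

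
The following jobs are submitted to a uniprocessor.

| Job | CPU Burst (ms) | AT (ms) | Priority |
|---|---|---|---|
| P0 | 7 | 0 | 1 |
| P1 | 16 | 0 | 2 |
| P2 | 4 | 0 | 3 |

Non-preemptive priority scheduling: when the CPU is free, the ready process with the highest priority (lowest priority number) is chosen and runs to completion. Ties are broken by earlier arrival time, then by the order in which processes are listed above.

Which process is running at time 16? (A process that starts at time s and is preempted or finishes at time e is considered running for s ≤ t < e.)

P1

Timeline: | P0 0-7 | P1 7-23 | P2 23-27 |
Completion: P0=7  P1=23  P2=27
Turnaround (C−A): P0=7  P1=23  P2=27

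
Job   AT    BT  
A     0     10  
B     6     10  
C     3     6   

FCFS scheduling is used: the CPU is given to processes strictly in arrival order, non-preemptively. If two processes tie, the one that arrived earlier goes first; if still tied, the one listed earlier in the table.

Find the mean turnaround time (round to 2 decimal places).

Schedule: | A 0-10 | C 10-16 | B 16-26 |
Completion: A=10  B=26  C=16
Turnaround times: A=10, B=20, C=13
Average turnaround = (10+20+13) / 3 = 43/3 = 14.33

14.33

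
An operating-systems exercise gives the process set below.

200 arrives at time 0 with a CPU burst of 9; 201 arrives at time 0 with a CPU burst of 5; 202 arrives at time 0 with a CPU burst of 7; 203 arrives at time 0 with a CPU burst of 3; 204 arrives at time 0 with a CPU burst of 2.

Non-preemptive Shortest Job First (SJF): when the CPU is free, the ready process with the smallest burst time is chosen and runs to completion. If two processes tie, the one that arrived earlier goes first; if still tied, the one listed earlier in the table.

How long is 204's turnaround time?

Gantt: | 204 0-2 | 203 2-5 | 201 5-10 | 202 10-17 | 200 17-26 |
Completion: 200=26  201=10  202=17  203=5  204=2
Turnaround (C−A): 200=26  201=10  202=17  203=5  204=2
Turnaround(204) = completion − arrival = 2 − 0 = 2

2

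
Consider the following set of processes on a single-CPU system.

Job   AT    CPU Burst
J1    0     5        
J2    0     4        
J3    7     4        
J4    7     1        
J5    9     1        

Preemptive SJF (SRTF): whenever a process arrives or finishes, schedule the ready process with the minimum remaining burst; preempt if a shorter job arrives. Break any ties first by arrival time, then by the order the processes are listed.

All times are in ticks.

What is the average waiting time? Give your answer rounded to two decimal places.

2.00

Gantt: | J2 0-4 | J1 4-7 | J4 7-8 | J1 8-10 | J5 10-11 | J3 11-15 |
Completion: J1=10  J2=4  J3=15  J4=8  J5=11
Waiting times: J1=5, J2=0, J3=4, J4=0, J5=1
Average waiting = (5+0+4+0+1) / 5 = 10/5 = 2.00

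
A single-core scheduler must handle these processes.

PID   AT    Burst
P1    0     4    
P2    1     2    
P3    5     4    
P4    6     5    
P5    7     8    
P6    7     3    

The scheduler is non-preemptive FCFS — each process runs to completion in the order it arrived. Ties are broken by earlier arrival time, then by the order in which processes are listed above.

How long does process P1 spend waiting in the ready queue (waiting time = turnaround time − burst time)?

Timeline: | P1 0-4 | P2 4-6 | P3 6-10 | P4 10-15 | P5 15-23 | P6 23-26 |
Completion: P1=4  P2=6  P3=10  P4=15  P5=23  P6=26
Turnaround (C−A): P1=4  P2=5  P3=5  P4=9  P5=16  P6=19
Waiting(P1) = turnaround − burst = 4 − 4 = 0

0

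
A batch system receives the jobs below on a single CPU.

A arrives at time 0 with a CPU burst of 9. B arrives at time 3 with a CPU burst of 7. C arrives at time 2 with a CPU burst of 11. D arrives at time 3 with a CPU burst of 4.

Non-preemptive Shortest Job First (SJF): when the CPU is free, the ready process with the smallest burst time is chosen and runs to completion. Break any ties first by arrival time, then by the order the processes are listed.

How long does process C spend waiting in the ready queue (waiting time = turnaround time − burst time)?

18

Schedule: | A 0-9 | D 9-13 | B 13-20 | C 20-31 |
Completion: A=9  B=20  C=31  D=13
Turnaround (C−A): A=9  B=17  C=29  D=10
Waiting(C) = turnaround − burst = 29 − 11 = 18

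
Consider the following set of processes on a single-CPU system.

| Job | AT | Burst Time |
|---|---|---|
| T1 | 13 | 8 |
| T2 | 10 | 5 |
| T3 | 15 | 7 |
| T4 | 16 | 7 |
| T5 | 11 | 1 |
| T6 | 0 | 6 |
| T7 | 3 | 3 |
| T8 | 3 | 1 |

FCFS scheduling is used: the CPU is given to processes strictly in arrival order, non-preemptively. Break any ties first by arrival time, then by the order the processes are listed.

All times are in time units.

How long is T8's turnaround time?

7

Schedule: | T6 0-6 | T7 6-9 | T8 9-10 | T2 10-15 | T5 15-16 | T1 16-24 | T3 24-31 | T4 31-38 |
Completion: T1=24  T2=15  T3=31  T4=38  T5=16  T6=6  T7=9  T8=10
Turnaround(T8) = completion − arrival = 10 − 3 = 7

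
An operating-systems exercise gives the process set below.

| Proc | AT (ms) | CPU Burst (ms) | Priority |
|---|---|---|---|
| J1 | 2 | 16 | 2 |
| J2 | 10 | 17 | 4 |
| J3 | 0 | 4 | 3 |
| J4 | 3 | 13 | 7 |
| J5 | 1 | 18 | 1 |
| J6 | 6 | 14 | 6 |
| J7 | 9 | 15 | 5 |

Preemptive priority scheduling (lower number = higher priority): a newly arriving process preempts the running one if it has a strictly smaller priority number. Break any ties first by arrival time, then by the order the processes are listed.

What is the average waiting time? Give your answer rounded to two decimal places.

38.57

Gantt: | J3 0-1 | J5 1-19 | J1 19-35 | J3 35-38 | J2 38-55 | J7 55-70 | J6 70-84 | J4 84-97 |
Completion: J1=35  J2=55  J3=38  J4=97  J5=19  J6=84  J7=70
Turnaround (C−A): J1=33  J2=45  J3=38  J4=94  J5=18  J6=78  J7=61
Waiting times: J1=17, J2=28, J3=34, J4=81, J5=0, J6=64, J7=46
Average waiting = (17+28+34+81+0+64+46) / 7 = 270/7 = 38.57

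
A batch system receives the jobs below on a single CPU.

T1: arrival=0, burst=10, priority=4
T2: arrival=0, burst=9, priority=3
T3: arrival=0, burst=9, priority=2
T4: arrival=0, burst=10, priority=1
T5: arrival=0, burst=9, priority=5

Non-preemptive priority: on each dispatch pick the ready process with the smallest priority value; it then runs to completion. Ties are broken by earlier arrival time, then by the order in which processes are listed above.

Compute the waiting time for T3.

Timeline: | T4 0-10 | T3 10-19 | T2 19-28 | T1 28-38 | T5 38-47 |
Completion: T1=38  T2=28  T3=19  T4=10  T5=47
Waiting(T3) = turnaround − burst = 19 − 9 = 10

10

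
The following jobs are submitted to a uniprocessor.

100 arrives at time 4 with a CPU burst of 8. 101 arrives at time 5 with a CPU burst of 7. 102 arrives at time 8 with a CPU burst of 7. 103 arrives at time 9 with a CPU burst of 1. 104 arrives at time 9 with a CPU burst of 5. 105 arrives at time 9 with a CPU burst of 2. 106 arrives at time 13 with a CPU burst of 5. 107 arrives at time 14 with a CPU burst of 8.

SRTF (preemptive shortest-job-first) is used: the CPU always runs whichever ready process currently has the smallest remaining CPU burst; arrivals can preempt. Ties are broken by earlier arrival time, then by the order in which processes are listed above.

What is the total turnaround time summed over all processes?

Gantt: | idle 0-4 | 100 4-9 | 103 9-10 | 105 10-12 | 100 12-15 | 104 15-20 | 106 20-25 | 101 25-32 | 102 32-39 | 107 39-47 |
Completion: 100=15  101=32  102=39  103=10  104=20  105=12  106=25  107=47
Turnaround (C−A): 100=11  101=27  102=31  103=1  104=11  105=3  106=12  107=33
Turnaround = completion − arrival: 100=11, 101=27, 102=31, 103=1, 104=11, 105=3, 106=12, 107=33
Total turnaround = 11 + 27 + 31 + 1 + 11 + 3 + 12 + 33 = 129

129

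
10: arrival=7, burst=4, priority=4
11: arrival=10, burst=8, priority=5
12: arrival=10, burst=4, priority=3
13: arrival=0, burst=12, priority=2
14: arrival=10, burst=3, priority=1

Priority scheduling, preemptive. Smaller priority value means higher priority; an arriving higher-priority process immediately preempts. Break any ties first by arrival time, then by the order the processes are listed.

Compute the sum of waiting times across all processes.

33

Timeline: | 13 0-10 | 14 10-13 | 13 13-15 | 12 15-19 | 10 19-23 | 11 23-31 |
Completion: 10=23  11=31  12=19  13=15  14=13
Waiting = turnaround − burst: 10=12, 11=13, 12=5, 13=3, 14=0
Total waiting = 12 + 13 + 5 + 3 + 0 = 33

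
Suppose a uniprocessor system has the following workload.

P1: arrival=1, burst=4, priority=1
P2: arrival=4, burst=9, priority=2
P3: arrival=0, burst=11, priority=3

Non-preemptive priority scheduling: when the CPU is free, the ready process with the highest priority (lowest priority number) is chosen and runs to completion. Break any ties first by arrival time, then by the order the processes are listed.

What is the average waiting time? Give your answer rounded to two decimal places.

Schedule: | P3 0-11 | P1 11-15 | P2 15-24 |
Completion: P1=15  P2=24  P3=11
Turnaround (C−A): P1=14  P2=20  P3=11
Waiting times: P1=10, P2=11, P3=0
Average waiting = (10+11+0) / 3 = 21/3 = 7.00

7.00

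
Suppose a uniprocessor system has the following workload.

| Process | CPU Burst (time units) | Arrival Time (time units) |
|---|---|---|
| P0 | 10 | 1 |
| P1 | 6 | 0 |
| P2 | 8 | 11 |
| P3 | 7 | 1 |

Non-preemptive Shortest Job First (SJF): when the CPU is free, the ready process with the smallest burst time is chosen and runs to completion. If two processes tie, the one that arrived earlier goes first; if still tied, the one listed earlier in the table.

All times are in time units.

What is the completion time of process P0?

31

Timeline: | P1 0-6 | P3 6-13 | P2 13-21 | P0 21-31 |
Completion: P0=31  P1=6  P2=21  P3=13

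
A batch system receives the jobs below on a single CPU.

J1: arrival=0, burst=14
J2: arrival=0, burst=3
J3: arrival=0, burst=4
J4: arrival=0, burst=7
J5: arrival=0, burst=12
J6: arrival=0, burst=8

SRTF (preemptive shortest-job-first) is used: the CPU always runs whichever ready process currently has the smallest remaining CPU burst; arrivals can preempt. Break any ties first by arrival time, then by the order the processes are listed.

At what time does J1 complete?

48

Gantt: | J2 0-3 | J3 3-7 | J4 7-14 | J6 14-22 | J5 22-34 | J1 34-48 |
Completion: J1=48  J2=3  J3=7  J4=14  J5=34  J6=22
Turnaround (C−A): J1=48  J2=3  J3=7  J4=14  J5=34  J6=22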